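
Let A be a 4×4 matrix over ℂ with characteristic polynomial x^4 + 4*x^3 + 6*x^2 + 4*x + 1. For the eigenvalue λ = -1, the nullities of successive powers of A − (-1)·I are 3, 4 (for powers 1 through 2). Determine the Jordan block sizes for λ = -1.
Block sizes for λ = -1: [2, 1, 1]

From the dimensions of kernels of powers, the number of Jordan blocks of size at least j is d_j − d_{j−1} where d_j = dim ker(N^j) (with d_0 = 0). Computing the differences gives [3, 1].
The number of blocks of size exactly k is (#blocks of size ≥ k) − (#blocks of size ≥ k + 1), so the partition is: 2 block(s) of size 1, 1 block(s) of size 2.
In nonincreasing order the block sizes are [2, 1, 1].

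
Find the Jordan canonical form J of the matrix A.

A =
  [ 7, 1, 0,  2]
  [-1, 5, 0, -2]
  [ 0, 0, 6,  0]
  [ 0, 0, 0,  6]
J_2(6) ⊕ J_1(6) ⊕ J_1(6)

The characteristic polynomial is
  det(x·I − A) = x^4 - 24*x^3 + 216*x^2 - 864*x + 1296 = (x - 6)^4

Eigenvalues and multiplicities (the geometric multiplicity of λ is n − rank(A − λI), which equals the number of Jordan blocks for λ):
  λ = 6: algebraic multiplicity = 4, geometric multiplicity = 3

Determining the block sizes for each eigenvalue:
  λ = 6: 3 blocks summing to 4 forces exactly one block of size 2 and the rest size 1 → block sizes [2, 1, 1]

Assembling the blocks gives a Jordan form
J =
  [6, 1, 0, 0]
  [0, 6, 0, 0]
  [0, 0, 6, 0]
  [0, 0, 0, 6]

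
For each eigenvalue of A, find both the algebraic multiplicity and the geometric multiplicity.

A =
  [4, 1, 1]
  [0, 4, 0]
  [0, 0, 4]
λ = 4: alg = 3, geom = 2

Step 1 — factor the characteristic polynomial to read off the algebraic multiplicities:
  χ_A(x) = (x - 4)^3

Step 2 — compute geometric multiplicities via the rank-nullity identity g(λ) = n − rank(A − λI):
  rank(A − (4)·I) = 1, so dim ker(A − (4)·I) = n − 1 = 2

Summary:
  λ = 4: algebraic multiplicity = 3, geometric multiplicity = 2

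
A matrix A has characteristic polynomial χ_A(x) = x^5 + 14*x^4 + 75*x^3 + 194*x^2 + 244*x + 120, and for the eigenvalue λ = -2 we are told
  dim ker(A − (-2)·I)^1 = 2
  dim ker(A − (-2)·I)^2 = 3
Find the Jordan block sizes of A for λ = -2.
Block sizes for λ = -2: [2, 1]

From the dimensions of kernels of powers, the number of Jordan blocks of size at least j is d_j − d_{j−1} where d_j = dim ker(N^j) (with d_0 = 0). Computing the differences gives [2, 1].
The number of blocks of size exactly k is (#blocks of size ≥ k) − (#blocks of size ≥ k + 1), so the partition is: 1 block(s) of size 1, 1 block(s) of size 2.
In nonincreasing order the block sizes are [2, 1].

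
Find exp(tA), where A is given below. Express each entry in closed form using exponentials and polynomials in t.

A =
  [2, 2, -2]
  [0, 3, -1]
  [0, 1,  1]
e^{tA} =
  [exp(2*t), 2*t*exp(2*t), -2*t*exp(2*t)]
  [0, t*exp(2*t) + exp(2*t), -t*exp(2*t)]
  [0, t*exp(2*t), -t*exp(2*t) + exp(2*t)]

Strategy: write A = P · J · P⁻¹ where J is a Jordan canonical form, so e^{tA} = P · e^{tJ} · P⁻¹, and e^{tJ} can be computed block-by-block.

A has Jordan form
J =
  [2, 1, 0]
  [0, 2, 0]
  [0, 0, 2]
(up to reordering of blocks).

Per-block formulas:
  For a 2×2 Jordan block J_2(2): exp(t · J_2(2)) = e^(2t)·(I + t·N), where N is the 2×2 nilpotent shift.
  For a 1×1 block at λ = 2: exp(t · [2]) = [e^(2t)].

After assembling e^{tJ} and conjugating by P, we get:

e^{tA} =
  [exp(2*t), 2*t*exp(2*t), -2*t*exp(2*t)]
  [0, t*exp(2*t) + exp(2*t), -t*exp(2*t)]
  [0, t*exp(2*t), -t*exp(2*t) + exp(2*t)]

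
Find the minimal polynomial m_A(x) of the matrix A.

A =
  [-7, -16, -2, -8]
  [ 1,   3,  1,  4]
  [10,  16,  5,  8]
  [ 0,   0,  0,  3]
x^3 - x^2 - 21*x + 45

The characteristic polynomial is χ_A(x) = (x - 3)^3*(x + 5), so the eigenvalues are known. The minimal polynomial is
  m_A(x) = Π_λ (x − λ)^{k_λ}
where k_λ is the size of the *largest* Jordan block for λ (equivalently, the smallest k with (A − λI)^k v = 0 for every generalised eigenvector v of λ).

  λ = -5: largest Jordan block has size 1, contributing (x + 5)
  λ = 3: largest Jordan block has size 2, contributing (x − 3)^2

So m_A(x) = (x - 3)^2*(x + 5) = x^3 - x^2 - 21*x + 45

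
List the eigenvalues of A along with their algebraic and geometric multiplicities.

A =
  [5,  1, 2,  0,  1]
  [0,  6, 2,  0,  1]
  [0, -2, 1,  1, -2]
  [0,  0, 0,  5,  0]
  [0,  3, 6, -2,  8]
λ = 5: alg = 5, geom = 3

Step 1 — factor the characteristic polynomial to read off the algebraic multiplicities:
  χ_A(x) = (x - 5)^5

Step 2 — compute geometric multiplicities via the rank-nullity identity g(λ) = n − rank(A − λI):
  rank(A − (5)·I) = 2, so dim ker(A − (5)·I) = n − 2 = 3

Summary:
  λ = 5: algebraic multiplicity = 5, geometric multiplicity = 3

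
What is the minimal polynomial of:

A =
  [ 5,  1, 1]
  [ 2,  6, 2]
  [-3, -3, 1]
x^2 - 8*x + 16

The characteristic polynomial is χ_A(x) = (x - 4)^3, so the eigenvalues are known. The minimal polynomial is
  m_A(x) = Π_λ (x − λ)^{k_λ}
where k_λ is the size of the *largest* Jordan block for λ (equivalently, the smallest k with (A − λI)^k v = 0 for every generalised eigenvector v of λ).

  λ = 4: largest Jordan block has size 2, contributing (x − 4)^2

So m_A(x) = (x - 4)^2 = x^2 - 8*x + 16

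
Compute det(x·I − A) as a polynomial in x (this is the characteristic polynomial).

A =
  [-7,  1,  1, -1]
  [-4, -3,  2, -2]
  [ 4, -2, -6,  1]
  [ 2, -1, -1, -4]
x^4 + 20*x^3 + 150*x^2 + 500*x + 625

Expanding det(x·I − A) (e.g. by cofactor expansion or by noting that A is similar to its Jordan form J, which has the same characteristic polynomial as A) gives
  χ_A(x) = x^4 + 20*x^3 + 150*x^2 + 500*x + 625
which factors as (x + 5)^4. The eigenvalues (with algebraic multiplicities) are λ = -5 with multiplicity 4.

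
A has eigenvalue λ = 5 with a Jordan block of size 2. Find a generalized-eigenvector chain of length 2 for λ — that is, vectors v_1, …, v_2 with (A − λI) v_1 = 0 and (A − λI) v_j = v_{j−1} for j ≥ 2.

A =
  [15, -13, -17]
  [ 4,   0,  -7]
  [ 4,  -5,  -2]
A Jordan chain for λ = 5 of length 2:
v_1 = (-3, -1, -1)ᵀ
v_2 = (1, 1, 0)ᵀ

Let N = A − (5)·I. We want v_2 with N^2 v_2 = 0 but N^1 v_2 ≠ 0; then v_{j-1} := N · v_j for j = 2, …, 2.

Pick v_2 = (1, 1, 0)ᵀ.
Then v_1 = N · v_2 = (-3, -1, -1)ᵀ.

Sanity check: (A − (5)·I) v_1 = (0, 0, 0)ᵀ = 0. ✓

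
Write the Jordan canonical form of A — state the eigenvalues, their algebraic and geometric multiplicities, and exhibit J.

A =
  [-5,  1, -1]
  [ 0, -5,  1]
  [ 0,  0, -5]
J_3(-5)

The characteristic polynomial is
  det(x·I − A) = x^3 + 15*x^2 + 75*x + 125 = (x + 5)^3

Eigenvalues and multiplicities (the geometric multiplicity of λ is n − rank(A − λI), which equals the number of Jordan blocks for λ):
  λ = -5: algebraic multiplicity = 3, geometric multiplicity = 1

Determining the block sizes for each eigenvalue:
  λ = -5: one block (gm = 1), so the single block has size am = 3 → block sizes [3]

Assembling the blocks gives a Jordan form
J =
  [-5,  1,  0]
  [ 0, -5,  1]
  [ 0,  0, -5]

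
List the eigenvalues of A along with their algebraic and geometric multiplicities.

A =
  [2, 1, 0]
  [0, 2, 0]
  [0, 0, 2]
λ = 2: alg = 3, geom = 2

Step 1 — factor the characteristic polynomial to read off the algebraic multiplicities:
  χ_A(x) = (x - 2)^3

Step 2 — compute geometric multiplicities via the rank-nullity identity g(λ) = n − rank(A − λI):
  rank(A − (2)·I) = 1, so dim ker(A − (2)·I) = n − 1 = 2

Summary:
  λ = 2: algebraic multiplicity = 3, geometric multiplicity = 2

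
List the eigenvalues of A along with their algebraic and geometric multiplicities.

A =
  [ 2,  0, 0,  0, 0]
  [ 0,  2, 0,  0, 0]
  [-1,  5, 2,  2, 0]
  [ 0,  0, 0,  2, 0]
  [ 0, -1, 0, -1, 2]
λ = 2: alg = 5, geom = 3

Step 1 — factor the characteristic polynomial to read off the algebraic multiplicities:
  χ_A(x) = (x - 2)^5

Step 2 — compute geometric multiplicities via the rank-nullity identity g(λ) = n − rank(A − λI):
  rank(A − (2)·I) = 2, so dim ker(A − (2)·I) = n − 2 = 3

Summary:
  λ = 2: algebraic multiplicity = 5, geometric multiplicity = 3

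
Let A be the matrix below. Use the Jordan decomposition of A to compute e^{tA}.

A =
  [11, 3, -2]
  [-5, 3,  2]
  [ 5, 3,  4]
e^{tA} =
  [5*t*exp(6*t) + exp(6*t), 3*t*exp(6*t), -2*t*exp(6*t)]
  [-5*t*exp(6*t), -3*t*exp(6*t) + exp(6*t), 2*t*exp(6*t)]
  [5*t*exp(6*t), 3*t*exp(6*t), -2*t*exp(6*t) + exp(6*t)]

Strategy: write A = P · J · P⁻¹ where J is a Jordan canonical form, so e^{tA} = P · e^{tJ} · P⁻¹, and e^{tJ} can be computed block-by-block.

A has Jordan form
J =
  [6, 1, 0]
  [0, 6, 0]
  [0, 0, 6]
(up to reordering of blocks).

Per-block formulas:
  For a 2×2 Jordan block J_2(6): exp(t · J_2(6)) = e^(6t)·(I + t·N), where N is the 2×2 nilpotent shift.
  For a 1×1 block at λ = 6: exp(t · [6]) = [e^(6t)].

After assembling e^{tJ} and conjugating by P, we get:

e^{tA} =
  [5*t*exp(6*t) + exp(6*t), 3*t*exp(6*t), -2*t*exp(6*t)]
  [-5*t*exp(6*t), -3*t*exp(6*t) + exp(6*t), 2*t*exp(6*t)]
  [5*t*exp(6*t), 3*t*exp(6*t), -2*t*exp(6*t) + exp(6*t)]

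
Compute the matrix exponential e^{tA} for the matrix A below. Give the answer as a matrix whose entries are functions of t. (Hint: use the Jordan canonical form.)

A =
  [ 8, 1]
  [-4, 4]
e^{tA} =
  [2*t*exp(6*t) + exp(6*t), t*exp(6*t)]
  [-4*t*exp(6*t), -2*t*exp(6*t) + exp(6*t)]

Strategy: write A = P · J · P⁻¹ where J is a Jordan canonical form, so e^{tA} = P · e^{tJ} · P⁻¹, and e^{tJ} can be computed block-by-block.

A has Jordan form
J =
  [6, 1]
  [0, 6]
(up to reordering of blocks).

Per-block formulas:
  For a 2×2 Jordan block J_2(6): exp(t · J_2(6)) = e^(6t)·(I + t·N), where N is the 2×2 nilpotent shift.

After assembling e^{tJ} and conjugating by P, we get:

e^{tA} =
  [2*t*exp(6*t) + exp(6*t), t*exp(6*t)]
  [-4*t*exp(6*t), -2*t*exp(6*t) + exp(6*t)]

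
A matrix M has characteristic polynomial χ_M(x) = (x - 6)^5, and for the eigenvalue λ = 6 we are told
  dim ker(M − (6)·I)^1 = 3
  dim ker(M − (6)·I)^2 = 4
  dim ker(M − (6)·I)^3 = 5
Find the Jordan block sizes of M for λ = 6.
Block sizes for λ = 6: [3, 1, 1]

From the dimensions of kernels of powers, the number of Jordan blocks of size at least j is d_j − d_{j−1} where d_j = dim ker(N^j) (with d_0 = 0). Computing the differences gives [3, 1, 1].
The number of blocks of size exactly k is (#blocks of size ≥ k) − (#blocks of size ≥ k + 1), so the partition is: 2 block(s) of size 1, 1 block(s) of size 3.
In nonincreasing order the block sizes are [3, 1, 1].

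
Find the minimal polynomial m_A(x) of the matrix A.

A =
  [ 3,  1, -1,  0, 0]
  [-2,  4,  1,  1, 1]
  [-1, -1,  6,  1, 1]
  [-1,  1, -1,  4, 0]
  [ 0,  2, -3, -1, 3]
x^2 - 8*x + 16

The characteristic polynomial is χ_A(x) = (x - 4)^5, so the eigenvalues are known. The minimal polynomial is
  m_A(x) = Π_λ (x − λ)^{k_λ}
where k_λ is the size of the *largest* Jordan block for λ (equivalently, the smallest k with (A − λI)^k v = 0 for every generalised eigenvector v of λ).

  λ = 4: largest Jordan block has size 2, contributing (x − 4)^2

So m_A(x) = (x - 4)^2 = x^2 - 8*x + 16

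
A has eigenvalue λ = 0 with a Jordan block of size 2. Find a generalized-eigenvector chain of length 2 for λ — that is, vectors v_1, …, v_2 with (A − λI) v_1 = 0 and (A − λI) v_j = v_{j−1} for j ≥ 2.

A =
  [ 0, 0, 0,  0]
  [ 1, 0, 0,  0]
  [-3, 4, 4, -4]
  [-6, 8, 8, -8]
A Jordan chain for λ = 0 of length 2:
v_1 = (0, 1, 1, 2)ᵀ
v_2 = (1, 1, 0, 0)ᵀ

Let N = A − (0)·I. We want v_2 with N^2 v_2 = 0 but N^1 v_2 ≠ 0; then v_{j-1} := N · v_j for j = 2, …, 2.

Pick v_2 = (1, 1, 0, 0)ᵀ.
Then v_1 = N · v_2 = (0, 1, 1, 2)ᵀ.

Sanity check: (A − (0)·I) v_1 = (0, 0, 0, 0)ᵀ = 0. ✓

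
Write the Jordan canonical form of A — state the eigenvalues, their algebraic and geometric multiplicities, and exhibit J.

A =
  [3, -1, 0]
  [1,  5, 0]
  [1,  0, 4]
J_3(4)

The characteristic polynomial is
  det(x·I − A) = x^3 - 12*x^2 + 48*x - 64 = (x - 4)^3

Eigenvalues and multiplicities (the geometric multiplicity of λ is n − rank(A − λI), which equals the number of Jordan blocks for λ):
  λ = 4: algebraic multiplicity = 3, geometric multiplicity = 1

Determining the block sizes for each eigenvalue:
  λ = 4: one block (gm = 1), so the single block has size am = 3 → block sizes [3]

Assembling the blocks gives a Jordan form
J =
  [4, 1, 0]
  [0, 4, 1]
  [0, 0, 4]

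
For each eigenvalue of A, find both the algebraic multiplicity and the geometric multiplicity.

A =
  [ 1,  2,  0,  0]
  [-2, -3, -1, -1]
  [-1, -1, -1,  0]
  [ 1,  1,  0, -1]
λ = -1: alg = 4, geom = 2

Step 1 — factor the characteristic polynomial to read off the algebraic multiplicities:
  χ_A(x) = (x + 1)^4

Step 2 — compute geometric multiplicities via the rank-nullity identity g(λ) = n − rank(A − λI):
  rank(A − (-1)·I) = 2, so dim ker(A − (-1)·I) = n − 2 = 2

Summary:
  λ = -1: algebraic multiplicity = 4, geometric multiplicity = 2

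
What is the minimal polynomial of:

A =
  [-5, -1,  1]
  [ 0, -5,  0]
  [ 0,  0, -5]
x^2 + 10*x + 25

The characteristic polynomial is χ_A(x) = (x + 5)^3, so the eigenvalues are known. The minimal polynomial is
  m_A(x) = Π_λ (x − λ)^{k_λ}
where k_λ is the size of the *largest* Jordan block for λ (equivalently, the smallest k with (A − λI)^k v = 0 for every generalised eigenvector v of λ).

  λ = -5: largest Jordan block has size 2, contributing (x + 5)^2

So m_A(x) = (x + 5)^2 = x^2 + 10*x + 25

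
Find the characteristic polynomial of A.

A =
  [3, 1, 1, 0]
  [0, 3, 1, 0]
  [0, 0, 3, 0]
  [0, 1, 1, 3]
x^4 - 12*x^3 + 54*x^2 - 108*x + 81

Expanding det(x·I − A) (e.g. by cofactor expansion or by noting that A is similar to its Jordan form J, which has the same characteristic polynomial as A) gives
  χ_A(x) = x^4 - 12*x^3 + 54*x^2 - 108*x + 81
which factors as (x - 3)^4. The eigenvalues (with algebraic multiplicities) are λ = 3 with multiplicity 4.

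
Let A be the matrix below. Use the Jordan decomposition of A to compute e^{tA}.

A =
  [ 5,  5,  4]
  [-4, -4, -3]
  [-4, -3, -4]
e^{tA} =
  [6*t*exp(-t) + exp(-t), 3*t^2*exp(-t)/2 + 5*t*exp(-t), -3*t^2*exp(-t)/2 + 4*t*exp(-t)]
  [-4*t*exp(-t), -t^2*exp(-t) - 3*t*exp(-t) + exp(-t), t^2*exp(-t) - 3*t*exp(-t)]
  [-4*t*exp(-t), -t^2*exp(-t) - 3*t*exp(-t), t^2*exp(-t) - 3*t*exp(-t) + exp(-t)]

Strategy: write A = P · J · P⁻¹ where J is a Jordan canonical form, so e^{tA} = P · e^{tJ} · P⁻¹, and e^{tJ} can be computed block-by-block.

A has Jordan form
J =
  [-1,  1,  0]
  [ 0, -1,  1]
  [ 0,  0, -1]
(up to reordering of blocks).

Per-block formulas:
  For a 3×3 Jordan block J_3(-1): exp(t · J_3(-1)) = e^(-1t)·(I + t·N + (t^2/2)·N^2), where N is the 3×3 nilpotent shift.

After assembling e^{tJ} and conjugating by P, we get:

e^{tA} =
  [6*t*exp(-t) + exp(-t), 3*t^2*exp(-t)/2 + 5*t*exp(-t), -3*t^2*exp(-t)/2 + 4*t*exp(-t)]
  [-4*t*exp(-t), -t^2*exp(-t) - 3*t*exp(-t) + exp(-t), t^2*exp(-t) - 3*t*exp(-t)]
  [-4*t*exp(-t), -t^2*exp(-t) - 3*t*exp(-t), t^2*exp(-t) - 3*t*exp(-t) + exp(-t)]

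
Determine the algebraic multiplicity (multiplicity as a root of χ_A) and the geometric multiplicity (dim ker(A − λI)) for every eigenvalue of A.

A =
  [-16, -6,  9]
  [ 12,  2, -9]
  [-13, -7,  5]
λ = -4: alg = 2, geom = 1; λ = -1: alg = 1, geom = 1

Step 1 — factor the characteristic polynomial to read off the algebraic multiplicities:
  χ_A(x) = (x + 1)*(x + 4)^2

Step 2 — compute geometric multiplicities via the rank-nullity identity g(λ) = n − rank(A − λI):
  rank(A − (-4)·I) = 2, so dim ker(A − (-4)·I) = n − 2 = 1
  rank(A − (-1)·I) = 2, so dim ker(A − (-1)·I) = n − 2 = 1

Summary:
  λ = -4: algebraic multiplicity = 2, geometric multiplicity = 1
  λ = -1: algebraic multiplicity = 1, geometric multiplicity = 1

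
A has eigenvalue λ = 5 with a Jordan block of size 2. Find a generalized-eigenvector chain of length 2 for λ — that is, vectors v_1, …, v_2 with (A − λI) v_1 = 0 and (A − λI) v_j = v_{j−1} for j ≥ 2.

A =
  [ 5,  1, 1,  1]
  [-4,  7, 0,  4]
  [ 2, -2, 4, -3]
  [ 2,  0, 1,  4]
A Jordan chain for λ = 5 of length 2:
v_1 = (0, -4, 2, 2)ᵀ
v_2 = (1, 0, 0, 0)ᵀ

Let N = A − (5)·I. We want v_2 with N^2 v_2 = 0 but N^1 v_2 ≠ 0; then v_{j-1} := N · v_j for j = 2, …, 2.

Pick v_2 = (1, 0, 0, 0)ᵀ.
Then v_1 = N · v_2 = (0, -4, 2, 2)ᵀ.

Sanity check: (A − (5)·I) v_1 = (0, 0, 0, 0)ᵀ = 0. ✓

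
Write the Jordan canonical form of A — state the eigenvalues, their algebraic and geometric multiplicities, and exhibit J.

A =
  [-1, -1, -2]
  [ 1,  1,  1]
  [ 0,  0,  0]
J_3(0)

The characteristic polynomial is
  det(x·I − A) = x^3

Eigenvalues and multiplicities (the geometric multiplicity of λ is n − rank(A − λI), which equals the number of Jordan blocks for λ):
  λ = 0: algebraic multiplicity = 3, geometric multiplicity = 1

Determining the block sizes for each eigenvalue:
  λ = 0: one block (gm = 1), so the single block has size am = 3 → block sizes [3]

Assembling the blocks gives a Jordan form
J =
  [0, 1, 0]
  [0, 0, 1]
  [0, 0, 0]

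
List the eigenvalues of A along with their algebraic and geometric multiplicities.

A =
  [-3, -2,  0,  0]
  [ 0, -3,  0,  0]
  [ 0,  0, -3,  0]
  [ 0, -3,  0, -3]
λ = -3: alg = 4, geom = 3

Step 1 — factor the characteristic polynomial to read off the algebraic multiplicities:
  χ_A(x) = (x + 3)^4

Step 2 — compute geometric multiplicities via the rank-nullity identity g(λ) = n − rank(A − λI):
  rank(A − (-3)·I) = 1, so dim ker(A − (-3)·I) = n − 1 = 3

Summary:
  λ = -3: algebraic multiplicity = 4, geometric multiplicity = 3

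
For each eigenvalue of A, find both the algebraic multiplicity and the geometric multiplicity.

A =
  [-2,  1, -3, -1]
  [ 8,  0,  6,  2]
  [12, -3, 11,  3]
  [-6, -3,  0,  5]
λ = 2: alg = 2, geom = 2; λ = 5: alg = 2, geom = 1

Step 1 — factor the characteristic polynomial to read off the algebraic multiplicities:
  χ_A(x) = (x - 5)^2*(x - 2)^2

Step 2 — compute geometric multiplicities via the rank-nullity identity g(λ) = n − rank(A − λI):
  rank(A − (2)·I) = 2, so dim ker(A − (2)·I) = n − 2 = 2
  rank(A − (5)·I) = 3, so dim ker(A − (5)·I) = n − 3 = 1

Summary:
  λ = 2: algebraic multiplicity = 2, geometric multiplicity = 2
  λ = 5: algebraic multiplicity = 2, geometric multiplicity = 1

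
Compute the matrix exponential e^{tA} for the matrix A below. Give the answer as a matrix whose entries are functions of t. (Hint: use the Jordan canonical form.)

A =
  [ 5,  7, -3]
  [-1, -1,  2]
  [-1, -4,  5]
e^{tA} =
  [2*t*exp(3*t) + exp(3*t), -t^2*exp(3*t) + 7*t*exp(3*t), t^2*exp(3*t) - 3*t*exp(3*t)]
  [-t*exp(3*t), t^2*exp(3*t)/2 - 4*t*exp(3*t) + exp(3*t), -t^2*exp(3*t)/2 + 2*t*exp(3*t)]
  [-t*exp(3*t), t^2*exp(3*t)/2 - 4*t*exp(3*t), -t^2*exp(3*t)/2 + 2*t*exp(3*t) + exp(3*t)]

Strategy: write A = P · J · P⁻¹ where J is a Jordan canonical form, so e^{tA} = P · e^{tJ} · P⁻¹, and e^{tJ} can be computed block-by-block.

A has Jordan form
J =
  [3, 1, 0]
  [0, 3, 1]
  [0, 0, 3]
(up to reordering of blocks).

Per-block formulas:
  For a 3×3 Jordan block J_3(3): exp(t · J_3(3)) = e^(3t)·(I + t·N + (t^2/2)·N^2), where N is the 3×3 nilpotent shift.

After assembling e^{tJ} and conjugating by P, we get:

e^{tA} =
  [2*t*exp(3*t) + exp(3*t), -t^2*exp(3*t) + 7*t*exp(3*t), t^2*exp(3*t) - 3*t*exp(3*t)]
  [-t*exp(3*t), t^2*exp(3*t)/2 - 4*t*exp(3*t) + exp(3*t), -t^2*exp(3*t)/2 + 2*t*exp(3*t)]
  [-t*exp(3*t), t^2*exp(3*t)/2 - 4*t*exp(3*t), -t^2*exp(3*t)/2 + 2*t*exp(3*t) + exp(3*t)]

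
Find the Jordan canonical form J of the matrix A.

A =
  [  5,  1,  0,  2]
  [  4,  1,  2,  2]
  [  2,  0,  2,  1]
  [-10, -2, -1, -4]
J_2(1) ⊕ J_2(1)

The characteristic polynomial is
  det(x·I − A) = x^4 - 4*x^3 + 6*x^2 - 4*x + 1 = (x - 1)^4

Eigenvalues and multiplicities (the geometric multiplicity of λ is n − rank(A − λI), which equals the number of Jordan blocks for λ):
  λ = 1: algebraic multiplicity = 4, geometric multiplicity = 2

Determining the block sizes for each eigenvalue:
  λ = 1: with am = 4 and gm = 2, the partition is not yet determined (e.g. several partitions of 4 into 2 parts exist). Let N = A − (1)·I. Computing rank(N^1) = 2, rank(N^2) = 0; the number of blocks of size ≥ j is rank(N^{j−1}) − rank(N^j), giving [2, 2]. So we have 2 block(s) of size 2 → block sizes [2, 2]

Assembling the blocks gives a Jordan form
J =
  [1, 1, 0, 0]
  [0, 1, 0, 0]
  [0, 0, 1, 1]
  [0, 0, 0, 1]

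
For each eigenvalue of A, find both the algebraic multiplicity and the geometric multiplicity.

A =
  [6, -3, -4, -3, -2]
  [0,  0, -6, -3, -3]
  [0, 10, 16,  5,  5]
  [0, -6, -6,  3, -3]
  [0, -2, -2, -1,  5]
λ = 6: alg = 5, geom = 3

Step 1 — factor the characteristic polynomial to read off the algebraic multiplicities:
  χ_A(x) = (x - 6)^5

Step 2 — compute geometric multiplicities via the rank-nullity identity g(λ) = n − rank(A − λI):
  rank(A − (6)·I) = 2, so dim ker(A − (6)·I) = n − 2 = 3

Summary:
  λ = 6: algebraic multiplicity = 5, geometric multiplicity = 3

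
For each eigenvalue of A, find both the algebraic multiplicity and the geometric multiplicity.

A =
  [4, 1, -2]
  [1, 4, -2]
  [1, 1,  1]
λ = 3: alg = 3, geom = 2

Step 1 — factor the characteristic polynomial to read off the algebraic multiplicities:
  χ_A(x) = (x - 3)^3

Step 2 — compute geometric multiplicities via the rank-nullity identity g(λ) = n − rank(A − λI):
  rank(A − (3)·I) = 1, so dim ker(A − (3)·I) = n − 1 = 2

Summary:
  λ = 3: algebraic multiplicity = 3, geometric multiplicity = 2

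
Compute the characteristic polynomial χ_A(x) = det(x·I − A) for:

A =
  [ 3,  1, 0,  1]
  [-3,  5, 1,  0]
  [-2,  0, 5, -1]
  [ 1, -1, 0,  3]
x^4 - 16*x^3 + 96*x^2 - 256*x + 256

Expanding det(x·I − A) (e.g. by cofactor expansion or by noting that A is similar to its Jordan form J, which has the same characteristic polynomial as A) gives
  χ_A(x) = x^4 - 16*x^3 + 96*x^2 - 256*x + 256
which factors as (x - 4)^4. The eigenvalues (with algebraic multiplicities) are λ = 4 with multiplicity 4.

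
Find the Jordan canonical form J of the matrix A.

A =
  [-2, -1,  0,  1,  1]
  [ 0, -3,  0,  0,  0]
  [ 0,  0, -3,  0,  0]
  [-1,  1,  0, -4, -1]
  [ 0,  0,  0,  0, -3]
J_2(-3) ⊕ J_1(-3) ⊕ J_1(-3) ⊕ J_1(-3)

The characteristic polynomial is
  det(x·I − A) = x^5 + 15*x^4 + 90*x^3 + 270*x^2 + 405*x + 243 = (x + 3)^5

Eigenvalues and multiplicities (the geometric multiplicity of λ is n − rank(A − λI), which equals the number of Jordan blocks for λ):
  λ = -3: algebraic multiplicity = 5, geometric multiplicity = 4

Determining the block sizes for each eigenvalue:
  λ = -3: 4 blocks summing to 5 forces exactly one block of size 2 and the rest size 1 → block sizes [2, 1, 1, 1]

Assembling the blocks gives a Jordan form
J =
  [-3,  1,  0,  0,  0]
  [ 0, -3,  0,  0,  0]
  [ 0,  0, -3,  0,  0]
  [ 0,  0,  0, -3,  0]
  [ 0,  0,  0,  0, -3]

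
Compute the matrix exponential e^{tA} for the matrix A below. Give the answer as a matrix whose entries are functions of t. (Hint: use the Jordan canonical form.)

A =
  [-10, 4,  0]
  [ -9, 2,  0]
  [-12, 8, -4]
e^{tA} =
  [-6*t*exp(-4*t) + exp(-4*t), 4*t*exp(-4*t), 0]
  [-9*t*exp(-4*t), 6*t*exp(-4*t) + exp(-4*t), 0]
  [-12*t*exp(-4*t), 8*t*exp(-4*t), exp(-4*t)]

Strategy: write A = P · J · P⁻¹ where J is a Jordan canonical form, so e^{tA} = P · e^{tJ} · P⁻¹, and e^{tJ} can be computed block-by-block.

A has Jordan form
J =
  [-4,  1,  0]
  [ 0, -4,  0]
  [ 0,  0, -4]
(up to reordering of blocks).

Per-block formulas:
  For a 1×1 block at λ = -4: exp(t · [-4]) = [e^(-4t)].
  For a 2×2 Jordan block J_2(-4): exp(t · J_2(-4)) = e^(-4t)·(I + t·N), where N is the 2×2 nilpotent shift.

After assembling e^{tJ} and conjugating by P, we get:

e^{tA} =
  [-6*t*exp(-4*t) + exp(-4*t), 4*t*exp(-4*t), 0]
  [-9*t*exp(-4*t), 6*t*exp(-4*t) + exp(-4*t), 0]
  [-12*t*exp(-4*t), 8*t*exp(-4*t), exp(-4*t)]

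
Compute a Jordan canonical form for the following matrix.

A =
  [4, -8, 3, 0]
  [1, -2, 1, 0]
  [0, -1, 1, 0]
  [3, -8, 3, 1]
J_3(1) ⊕ J_1(1)

The characteristic polynomial is
  det(x·I − A) = x^4 - 4*x^3 + 6*x^2 - 4*x + 1 = (x - 1)^4

Eigenvalues and multiplicities (the geometric multiplicity of λ is n − rank(A − λI), which equals the number of Jordan blocks for λ):
  λ = 1: algebraic multiplicity = 4, geometric multiplicity = 2

Determining the block sizes for each eigenvalue:
  λ = 1: with am = 4 and gm = 2, the partition is not yet determined (e.g. several partitions of 4 into 2 parts exist). Let N = A − (1)·I. Computing rank(N^1) = 2, rank(N^2) = 1, rank(N^3) = 0; the number of blocks of size ≥ j is rank(N^{j−1}) − rank(N^j), giving [2, 1, 1]. So we have 1 block(s) of size 3, 1 block(s) of size 1 → block sizes [3, 1]

Assembling the blocks gives a Jordan form
J =
  [1, 1, 0, 0]
  [0, 1, 1, 0]
  [0, 0, 1, 0]
  [0, 0, 0, 1]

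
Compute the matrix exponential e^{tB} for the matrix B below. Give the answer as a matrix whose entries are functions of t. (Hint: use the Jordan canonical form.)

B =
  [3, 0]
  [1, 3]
e^{tB} =
  [exp(3*t), 0]
  [t*exp(3*t), exp(3*t)]

Strategy: write B = P · J · P⁻¹ where J is a Jordan canonical form, so e^{tB} = P · e^{tJ} · P⁻¹, and e^{tJ} can be computed block-by-block.

B has Jordan form
J =
  [3, 1]
  [0, 3]
(up to reordering of blocks).

Per-block formulas:
  For a 2×2 Jordan block J_2(3): exp(t · J_2(3)) = e^(3t)·(I + t·N), where N is the 2×2 nilpotent shift.

After assembling e^{tJ} and conjugating by P, we get:

e^{tB} =
  [exp(3*t), 0]
  [t*exp(3*t), exp(3*t)]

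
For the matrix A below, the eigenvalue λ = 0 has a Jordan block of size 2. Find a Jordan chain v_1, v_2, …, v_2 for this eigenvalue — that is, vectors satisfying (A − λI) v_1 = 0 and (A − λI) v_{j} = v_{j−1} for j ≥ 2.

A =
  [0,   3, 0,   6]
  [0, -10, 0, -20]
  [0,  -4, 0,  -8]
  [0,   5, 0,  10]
A Jordan chain for λ = 0 of length 2:
v_1 = (3, -10, -4, 5)ᵀ
v_2 = (0, 1, 0, 0)ᵀ

Let N = A − (0)·I. We want v_2 with N^2 v_2 = 0 but N^1 v_2 ≠ 0; then v_{j-1} := N · v_j for j = 2, …, 2.

Pick v_2 = (0, 1, 0, 0)ᵀ.
Then v_1 = N · v_2 = (3, -10, -4, 5)ᵀ.

Sanity check: (A − (0)·I) v_1 = (0, 0, 0, 0)ᵀ = 0. ✓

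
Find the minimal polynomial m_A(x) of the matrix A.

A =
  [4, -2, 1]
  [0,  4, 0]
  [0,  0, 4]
x^2 - 8*x + 16

The characteristic polynomial is χ_A(x) = (x - 4)^3, so the eigenvalues are known. The minimal polynomial is
  m_A(x) = Π_λ (x − λ)^{k_λ}
where k_λ is the size of the *largest* Jordan block for λ (equivalently, the smallest k with (A − λI)^k v = 0 for every generalised eigenvector v of λ).

  λ = 4: largest Jordan block has size 2, contributing (x − 4)^2

So m_A(x) = (x - 4)^2 = x^2 - 8*x + 16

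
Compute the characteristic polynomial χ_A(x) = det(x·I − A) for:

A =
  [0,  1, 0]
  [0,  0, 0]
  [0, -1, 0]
x^3

Expanding det(x·I − A) (e.g. by cofactor expansion or by noting that A is similar to its Jordan form J, which has the same characteristic polynomial as A) gives
  χ_A(x) = x^3
which factors as x^3. The eigenvalues (with algebraic multiplicities) are λ = 0 with multiplicity 3.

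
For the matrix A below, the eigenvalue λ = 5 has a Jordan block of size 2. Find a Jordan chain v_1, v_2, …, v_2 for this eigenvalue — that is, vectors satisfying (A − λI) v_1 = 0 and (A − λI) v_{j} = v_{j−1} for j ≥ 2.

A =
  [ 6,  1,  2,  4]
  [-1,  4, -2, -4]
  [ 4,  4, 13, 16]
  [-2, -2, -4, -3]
A Jordan chain for λ = 5 of length 2:
v_1 = (1, -1, 4, -2)ᵀ
v_2 = (1, 0, 0, 0)ᵀ

Let N = A − (5)·I. We want v_2 with N^2 v_2 = 0 but N^1 v_2 ≠ 0; then v_{j-1} := N · v_j for j = 2, …, 2.

Pick v_2 = (1, 0, 0, 0)ᵀ.
Then v_1 = N · v_2 = (1, -1, 4, -2)ᵀ.

Sanity check: (A − (5)·I) v_1 = (0, 0, 0, 0)ᵀ = 0. ✓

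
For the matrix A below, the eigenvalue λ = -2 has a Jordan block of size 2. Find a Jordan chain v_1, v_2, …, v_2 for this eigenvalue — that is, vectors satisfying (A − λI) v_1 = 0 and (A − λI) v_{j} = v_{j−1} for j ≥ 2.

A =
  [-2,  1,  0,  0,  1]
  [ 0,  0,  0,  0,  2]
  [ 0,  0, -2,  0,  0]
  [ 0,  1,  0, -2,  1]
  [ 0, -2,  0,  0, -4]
A Jordan chain for λ = -2 of length 2:
v_1 = (1, 2, 0, 1, -2)ᵀ
v_2 = (0, 1, 0, 0, 0)ᵀ

Let N = A − (-2)·I. We want v_2 with N^2 v_2 = 0 but N^1 v_2 ≠ 0; then v_{j-1} := N · v_j for j = 2, …, 2.

Pick v_2 = (0, 1, 0, 0, 0)ᵀ.
Then v_1 = N · v_2 = (1, 2, 0, 1, -2)ᵀ.

Sanity check: (A − (-2)·I) v_1 = (0, 0, 0, 0, 0)ᵀ = 0. ✓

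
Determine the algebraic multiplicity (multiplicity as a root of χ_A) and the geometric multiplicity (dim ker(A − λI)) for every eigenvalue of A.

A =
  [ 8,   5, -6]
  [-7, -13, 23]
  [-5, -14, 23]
λ = 6: alg = 3, geom = 1

Step 1 — factor the characteristic polynomial to read off the algebraic multiplicities:
  χ_A(x) = (x - 6)^3

Step 2 — compute geometric multiplicities via the rank-nullity identity g(λ) = n − rank(A − λI):
  rank(A − (6)·I) = 2, so dim ker(A − (6)·I) = n − 2 = 1

Summary:
  λ = 6: algebraic multiplicity = 3, geometric multiplicity = 1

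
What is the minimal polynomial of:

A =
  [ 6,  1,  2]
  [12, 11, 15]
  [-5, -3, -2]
x^3 - 15*x^2 + 75*x - 125

The characteristic polynomial is χ_A(x) = (x - 5)^3, so the eigenvalues are known. The minimal polynomial is
  m_A(x) = Π_λ (x − λ)^{k_λ}
where k_λ is the size of the *largest* Jordan block for λ (equivalently, the smallest k with (A − λI)^k v = 0 for every generalised eigenvector v of λ).

  λ = 5: largest Jordan block has size 3, contributing (x − 5)^3

So m_A(x) = (x - 5)^3 = x^3 - 15*x^2 + 75*x - 125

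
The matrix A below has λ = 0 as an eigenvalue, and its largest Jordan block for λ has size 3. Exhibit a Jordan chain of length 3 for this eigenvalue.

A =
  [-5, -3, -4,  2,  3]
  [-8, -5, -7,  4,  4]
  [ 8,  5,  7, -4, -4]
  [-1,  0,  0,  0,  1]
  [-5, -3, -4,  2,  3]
A Jordan chain for λ = 0 of length 3:
v_1 = (1, 2, -2, 0, 1)ᵀ
v_2 = (-3, -5, 5, 0, -3)ᵀ
v_3 = (0, 1, 0, 0, 0)ᵀ

Let N = A − (0)·I. We want v_3 with N^3 v_3 = 0 but N^2 v_3 ≠ 0; then v_{j-1} := N · v_j for j = 3, …, 2.

Pick v_3 = (0, 1, 0, 0, 0)ᵀ.
Then v_2 = N · v_3 = (-3, -5, 5, 0, -3)ᵀ.
Then v_1 = N · v_2 = (1, 2, -2, 0, 1)ᵀ.

Sanity check: (A − (0)·I) v_1 = (0, 0, 0, 0, 0)ᵀ = 0. ✓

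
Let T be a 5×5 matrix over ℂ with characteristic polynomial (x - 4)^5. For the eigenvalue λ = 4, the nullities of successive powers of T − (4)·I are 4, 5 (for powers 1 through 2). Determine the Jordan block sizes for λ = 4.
Block sizes for λ = 4: [2, 1, 1, 1]

From the dimensions of kernels of powers, the number of Jordan blocks of size at least j is d_j − d_{j−1} where d_j = dim ker(N^j) (with d_0 = 0). Computing the differences gives [4, 1].
The number of blocks of size exactly k is (#blocks of size ≥ k) − (#blocks of size ≥ k + 1), so the partition is: 3 block(s) of size 1, 1 block(s) of size 2.
In nonincreasing order the block sizes are [2, 1, 1, 1].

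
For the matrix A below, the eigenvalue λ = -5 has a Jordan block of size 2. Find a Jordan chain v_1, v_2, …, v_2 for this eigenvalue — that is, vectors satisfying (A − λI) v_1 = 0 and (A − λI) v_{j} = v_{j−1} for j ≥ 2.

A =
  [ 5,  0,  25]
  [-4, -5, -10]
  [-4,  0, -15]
A Jordan chain for λ = -5 of length 2:
v_1 = (10, -4, -4)ᵀ
v_2 = (1, 0, 0)ᵀ

Let N = A − (-5)·I. We want v_2 with N^2 v_2 = 0 but N^1 v_2 ≠ 0; then v_{j-1} := N · v_j for j = 2, …, 2.

Pick v_2 = (1, 0, 0)ᵀ.
Then v_1 = N · v_2 = (10, -4, -4)ᵀ.

Sanity check: (A − (-5)·I) v_1 = (0, 0, 0)ᵀ = 0. ✓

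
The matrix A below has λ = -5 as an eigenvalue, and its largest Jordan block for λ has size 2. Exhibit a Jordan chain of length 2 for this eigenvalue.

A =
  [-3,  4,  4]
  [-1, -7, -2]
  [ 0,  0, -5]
A Jordan chain for λ = -5 of length 2:
v_1 = (2, -1, 0)ᵀ
v_2 = (1, 0, 0)ᵀ

Let N = A − (-5)·I. We want v_2 with N^2 v_2 = 0 but N^1 v_2 ≠ 0; then v_{j-1} := N · v_j for j = 2, …, 2.

Pick v_2 = (1, 0, 0)ᵀ.
Then v_1 = N · v_2 = (2, -1, 0)ᵀ.

Sanity check: (A − (-5)·I) v_1 = (0, 0, 0)ᵀ = 0. ✓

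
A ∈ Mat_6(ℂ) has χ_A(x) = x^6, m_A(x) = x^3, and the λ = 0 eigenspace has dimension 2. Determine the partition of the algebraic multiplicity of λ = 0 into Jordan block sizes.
Block sizes for λ = 0: [3, 3]

Step 1 — from the characteristic polynomial, algebraic multiplicity of λ = 0 is 6. From dim ker(A − (0)·I) = 2, there are exactly 2 Jordan blocks for λ = 0.
Step 2 — from the minimal polynomial, the factor (x − 0)^3 tells us the largest block for λ = 0 has size 3.
Step 3 — with total size 6, 2 blocks, and largest block 3, the block sizes (in nonincreasing order) are [3, 3].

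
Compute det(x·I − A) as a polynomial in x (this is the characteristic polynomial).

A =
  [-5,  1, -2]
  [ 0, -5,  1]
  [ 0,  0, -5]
x^3 + 15*x^2 + 75*x + 125

Expanding det(x·I − A) (e.g. by cofactor expansion or by noting that A is similar to its Jordan form J, which has the same characteristic polynomial as A) gives
  χ_A(x) = x^3 + 15*x^2 + 75*x + 125
which factors as (x + 5)^3. The eigenvalues (with algebraic multiplicities) are λ = -5 with multiplicity 3.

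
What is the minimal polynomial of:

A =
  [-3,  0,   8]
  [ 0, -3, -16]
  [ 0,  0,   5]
x^2 - 2*x - 15

The characteristic polynomial is χ_A(x) = (x - 5)*(x + 3)^2, so the eigenvalues are known. The minimal polynomial is
  m_A(x) = Π_λ (x − λ)^{k_λ}
where k_λ is the size of the *largest* Jordan block for λ (equivalently, the smallest k with (A − λI)^k v = 0 for every generalised eigenvector v of λ).

  λ = -3: largest Jordan block has size 1, contributing (x + 3)
  λ = 5: largest Jordan block has size 1, contributing (x − 5)

So m_A(x) = (x - 5)*(x + 3) = x^2 - 2*x - 15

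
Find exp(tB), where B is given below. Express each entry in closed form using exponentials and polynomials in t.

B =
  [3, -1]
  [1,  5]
e^{tB} =
  [-t*exp(4*t) + exp(4*t), -t*exp(4*t)]
  [t*exp(4*t), t*exp(4*t) + exp(4*t)]

Strategy: write B = P · J · P⁻¹ where J is a Jordan canonical form, so e^{tB} = P · e^{tJ} · P⁻¹, and e^{tJ} can be computed block-by-block.

B has Jordan form
J =
  [4, 1]
  [0, 4]
(up to reordering of blocks).

Per-block formulas:
  For a 2×2 Jordan block J_2(4): exp(t · J_2(4)) = e^(4t)·(I + t·N), where N is the 2×2 nilpotent shift.

After assembling e^{tJ} and conjugating by P, we get:

e^{tB} =
  [-t*exp(4*t) + exp(4*t), -t*exp(4*t)]
  [t*exp(4*t), t*exp(4*t) + exp(4*t)]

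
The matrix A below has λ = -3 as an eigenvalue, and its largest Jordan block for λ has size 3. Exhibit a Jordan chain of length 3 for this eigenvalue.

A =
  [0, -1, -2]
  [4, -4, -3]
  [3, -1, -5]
A Jordan chain for λ = -3 of length 3:
v_1 = (-1, -1, -1)ᵀ
v_2 = (3, 4, 3)ᵀ
v_3 = (1, 0, 0)ᵀ

Let N = A − (-3)·I. We want v_3 with N^3 v_3 = 0 but N^2 v_3 ≠ 0; then v_{j-1} := N · v_j for j = 3, …, 2.

Pick v_3 = (1, 0, 0)ᵀ.
Then v_2 = N · v_3 = (3, 4, 3)ᵀ.
Then v_1 = N · v_2 = (-1, -1, -1)ᵀ.

Sanity check: (A − (-3)·I) v_1 = (0, 0, 0)ᵀ = 0. ✓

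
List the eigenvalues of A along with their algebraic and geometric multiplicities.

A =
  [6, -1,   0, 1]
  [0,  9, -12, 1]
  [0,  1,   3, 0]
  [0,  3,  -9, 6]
λ = 6: alg = 4, geom = 2

Step 1 — factor the characteristic polynomial to read off the algebraic multiplicities:
  χ_A(x) = (x - 6)^4

Step 2 — compute geometric multiplicities via the rank-nullity identity g(λ) = n − rank(A − λI):
  rank(A − (6)·I) = 2, so dim ker(A − (6)·I) = n − 2 = 2

Summary:
  λ = 6: algebraic multiplicity = 4, geometric multiplicity = 2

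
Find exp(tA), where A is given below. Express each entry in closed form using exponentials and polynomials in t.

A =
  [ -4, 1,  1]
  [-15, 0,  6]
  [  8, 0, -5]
e^{tA} =
  [-3*t^2*exp(-3*t) - t*exp(-3*t) + exp(-3*t), t^2*exp(-3*t) + t*exp(-3*t), 3*t^2*exp(-3*t)/2 + t*exp(-3*t)]
  [9*t^2*exp(-3*t) - 15*t*exp(-3*t), -3*t^2*exp(-3*t) + 3*t*exp(-3*t) + exp(-3*t), -9*t^2*exp(-3*t)/2 + 6*t*exp(-3*t)]
  [-12*t^2*exp(-3*t) + 8*t*exp(-3*t), 4*t^2*exp(-3*t), 6*t^2*exp(-3*t) - 2*t*exp(-3*t) + exp(-3*t)]

Strategy: write A = P · J · P⁻¹ where J is a Jordan canonical form, so e^{tA} = P · e^{tJ} · P⁻¹, and e^{tJ} can be computed block-by-block.

A has Jordan form
J =
  [-3,  1,  0]
  [ 0, -3,  1]
  [ 0,  0, -3]
(up to reordering of blocks).

Per-block formulas:
  For a 3×3 Jordan block J_3(-3): exp(t · J_3(-3)) = e^(-3t)·(I + t·N + (t^2/2)·N^2), where N is the 3×3 nilpotent shift.

After assembling e^{tJ} and conjugating by P, we get:

e^{tA} =
  [-3*t^2*exp(-3*t) - t*exp(-3*t) + exp(-3*t), t^2*exp(-3*t) + t*exp(-3*t), 3*t^2*exp(-3*t)/2 + t*exp(-3*t)]
  [9*t^2*exp(-3*t) - 15*t*exp(-3*t), -3*t^2*exp(-3*t) + 3*t*exp(-3*t) + exp(-3*t), -9*t^2*exp(-3*t)/2 + 6*t*exp(-3*t)]
  [-12*t^2*exp(-3*t) + 8*t*exp(-3*t), 4*t^2*exp(-3*t), 6*t^2*exp(-3*t) - 2*t*exp(-3*t) + exp(-3*t)]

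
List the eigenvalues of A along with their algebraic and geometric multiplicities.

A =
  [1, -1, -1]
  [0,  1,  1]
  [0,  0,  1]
λ = 1: alg = 3, geom = 1

Step 1 — factor the characteristic polynomial to read off the algebraic multiplicities:
  χ_A(x) = (x - 1)^3

Step 2 — compute geometric multiplicities via the rank-nullity identity g(λ) = n − rank(A − λI):
  rank(A − (1)·I) = 2, so dim ker(A − (1)·I) = n − 2 = 1

Summary:
  λ = 1: algebraic multiplicity = 3, geometric multiplicity = 1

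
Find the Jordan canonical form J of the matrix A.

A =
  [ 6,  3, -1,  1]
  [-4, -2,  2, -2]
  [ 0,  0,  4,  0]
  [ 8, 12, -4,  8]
J_2(4) ⊕ J_1(4) ⊕ J_1(4)

The characteristic polynomial is
  det(x·I − A) = x^4 - 16*x^3 + 96*x^2 - 256*x + 256 = (x - 4)^4

Eigenvalues and multiplicities (the geometric multiplicity of λ is n − rank(A − λI), which equals the number of Jordan blocks for λ):
  λ = 4: algebraic multiplicity = 4, geometric multiplicity = 3

Determining the block sizes for each eigenvalue:
  λ = 4: 3 blocks summing to 4 forces exactly one block of size 2 and the rest size 1 → block sizes [2, 1, 1]

Assembling the blocks gives a Jordan form
J =
  [4, 1, 0, 0]
  [0, 4, 0, 0]
  [0, 0, 4, 0]
  [0, 0, 0, 4]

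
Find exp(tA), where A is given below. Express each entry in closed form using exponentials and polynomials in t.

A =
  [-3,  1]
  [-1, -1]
e^{tA} =
  [-t*exp(-2*t) + exp(-2*t), t*exp(-2*t)]
  [-t*exp(-2*t), t*exp(-2*t) + exp(-2*t)]

Strategy: write A = P · J · P⁻¹ where J is a Jordan canonical form, so e^{tA} = P · e^{tJ} · P⁻¹, and e^{tJ} can be computed block-by-block.

A has Jordan form
J =
  [-2,  1]
  [ 0, -2]
(up to reordering of blocks).

Per-block formulas:
  For a 2×2 Jordan block J_2(-2): exp(t · J_2(-2)) = e^(-2t)·(I + t·N), where N is the 2×2 nilpotent shift.

After assembling e^{tJ} and conjugating by P, we get:

e^{tA} =
  [-t*exp(-2*t) + exp(-2*t), t*exp(-2*t)]
  [-t*exp(-2*t), t*exp(-2*t) + exp(-2*t)]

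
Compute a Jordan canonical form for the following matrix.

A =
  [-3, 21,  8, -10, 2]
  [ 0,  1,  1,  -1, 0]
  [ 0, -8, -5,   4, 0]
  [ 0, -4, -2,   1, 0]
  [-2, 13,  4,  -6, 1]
J_3(-1) ⊕ J_1(-1) ⊕ J_1(-1)

The characteristic polynomial is
  det(x·I − A) = x^5 + 5*x^4 + 10*x^3 + 10*x^2 + 5*x + 1 = (x + 1)^5

Eigenvalues and multiplicities (the geometric multiplicity of λ is n − rank(A − λI), which equals the number of Jordan blocks for λ):
  λ = -1: algebraic multiplicity = 5, geometric multiplicity = 3

Determining the block sizes for each eigenvalue:
  λ = -1: with am = 5 and gm = 3, the partition is not yet determined (e.g. several partitions of 5 into 3 parts exist). Let N = A − (-1)·I. Computing rank(N^1) = 2, rank(N^2) = 1, rank(N^3) = 0; the number of blocks of size ≥ j is rank(N^{j−1}) − rank(N^j), giving [3, 1, 1]. So we have 1 block(s) of size 3, 2 block(s) of size 1 → block sizes [3, 1, 1]

Assembling the blocks gives a Jordan form
J =
  [-1,  1,  0,  0,  0]
  [ 0, -1,  1,  0,  0]
  [ 0,  0, -1,  0,  0]
  [ 0,  0,  0, -1,  0]
  [ 0,  0,  0,  0, -1]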